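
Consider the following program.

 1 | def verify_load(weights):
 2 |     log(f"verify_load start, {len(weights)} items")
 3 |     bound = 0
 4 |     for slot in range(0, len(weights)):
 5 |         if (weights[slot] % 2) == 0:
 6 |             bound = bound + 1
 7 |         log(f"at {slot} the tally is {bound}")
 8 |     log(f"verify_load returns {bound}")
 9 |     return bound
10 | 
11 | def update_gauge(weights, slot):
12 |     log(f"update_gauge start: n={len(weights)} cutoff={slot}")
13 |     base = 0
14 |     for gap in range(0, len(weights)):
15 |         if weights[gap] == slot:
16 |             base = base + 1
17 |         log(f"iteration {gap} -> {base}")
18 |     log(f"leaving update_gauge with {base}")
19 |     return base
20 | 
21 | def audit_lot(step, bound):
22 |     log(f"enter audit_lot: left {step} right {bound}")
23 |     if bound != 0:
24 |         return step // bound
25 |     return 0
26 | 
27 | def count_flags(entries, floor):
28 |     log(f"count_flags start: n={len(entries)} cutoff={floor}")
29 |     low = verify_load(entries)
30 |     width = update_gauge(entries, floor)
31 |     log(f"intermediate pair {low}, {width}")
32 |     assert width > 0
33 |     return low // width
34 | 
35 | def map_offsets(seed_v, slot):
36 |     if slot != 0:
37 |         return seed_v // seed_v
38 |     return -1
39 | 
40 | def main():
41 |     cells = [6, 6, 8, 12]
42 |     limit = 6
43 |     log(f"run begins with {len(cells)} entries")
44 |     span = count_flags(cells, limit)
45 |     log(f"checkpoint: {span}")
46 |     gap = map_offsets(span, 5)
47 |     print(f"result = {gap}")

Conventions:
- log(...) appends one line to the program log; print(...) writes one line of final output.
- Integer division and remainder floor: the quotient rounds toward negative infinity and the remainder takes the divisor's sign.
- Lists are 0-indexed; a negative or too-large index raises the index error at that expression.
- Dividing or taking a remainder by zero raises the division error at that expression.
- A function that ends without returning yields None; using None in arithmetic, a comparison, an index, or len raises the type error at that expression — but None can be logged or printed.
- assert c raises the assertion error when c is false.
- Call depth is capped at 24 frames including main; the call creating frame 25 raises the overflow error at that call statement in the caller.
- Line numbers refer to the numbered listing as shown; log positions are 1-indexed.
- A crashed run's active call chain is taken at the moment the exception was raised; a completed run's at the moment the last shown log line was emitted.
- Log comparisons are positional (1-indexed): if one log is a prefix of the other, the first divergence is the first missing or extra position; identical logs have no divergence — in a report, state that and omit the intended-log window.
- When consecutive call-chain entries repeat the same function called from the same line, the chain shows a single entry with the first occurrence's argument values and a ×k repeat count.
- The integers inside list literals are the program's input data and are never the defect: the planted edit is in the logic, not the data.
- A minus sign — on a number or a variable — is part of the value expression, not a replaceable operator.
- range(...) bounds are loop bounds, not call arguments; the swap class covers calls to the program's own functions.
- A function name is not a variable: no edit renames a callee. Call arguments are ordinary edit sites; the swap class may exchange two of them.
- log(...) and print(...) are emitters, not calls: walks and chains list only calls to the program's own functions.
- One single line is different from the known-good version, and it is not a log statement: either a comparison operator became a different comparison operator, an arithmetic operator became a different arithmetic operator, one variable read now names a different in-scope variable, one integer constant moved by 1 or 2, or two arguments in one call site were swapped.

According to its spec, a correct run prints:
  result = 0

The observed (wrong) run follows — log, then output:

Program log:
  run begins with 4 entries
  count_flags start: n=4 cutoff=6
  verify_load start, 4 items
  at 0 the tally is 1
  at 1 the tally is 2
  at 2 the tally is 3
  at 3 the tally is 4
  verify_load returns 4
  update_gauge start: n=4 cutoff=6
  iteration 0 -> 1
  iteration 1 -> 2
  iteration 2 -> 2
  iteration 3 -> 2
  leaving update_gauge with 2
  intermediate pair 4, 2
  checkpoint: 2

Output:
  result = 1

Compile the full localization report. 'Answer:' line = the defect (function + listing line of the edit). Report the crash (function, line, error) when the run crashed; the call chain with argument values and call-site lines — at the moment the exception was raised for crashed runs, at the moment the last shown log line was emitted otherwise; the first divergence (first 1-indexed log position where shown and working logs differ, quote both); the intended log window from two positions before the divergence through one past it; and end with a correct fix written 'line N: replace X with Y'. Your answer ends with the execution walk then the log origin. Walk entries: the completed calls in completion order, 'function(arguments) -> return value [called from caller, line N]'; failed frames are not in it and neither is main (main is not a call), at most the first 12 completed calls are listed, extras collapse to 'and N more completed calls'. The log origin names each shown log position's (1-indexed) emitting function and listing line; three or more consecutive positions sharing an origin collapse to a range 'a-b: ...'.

Answer: the defect is in map_offsets at line 37.
Key observation: Nothing in the log betrays the bug — only the output does.
Call chain: main.
First divergence: none; the two logs match at every position.
Execution walk:
  verify_load([6, 6, 8, 12]) -> 4  [called from count_flags, line 29]
  update_gauge([6, 6, 8, 12], 6) -> 2  [called from count_flags, line 30]
  count_flags([6, 6, 8, 12], 6) -> 2  [called from main, line 44]
  map_offsets(2, 5) -> 1  [called from main, line 46]
Log origin:
  1: emitted by main (line 43)
  2: emitted by count_flags (line 28)
  3: emitted by verify_load (line 2)
  4-7: emitted by verify_load (line 7)
  8: emitted by verify_load (line 8)
  9: emitted by update_gauge (line 12)
  10-13: emitted by update_gauge (line 17)
  14: emitted by update_gauge (line 18)
  15: emitted by count_flags (line 31)
  16: emitted by main (line 45)
A correct fix: line 37: replace `seed_v // seed_v` with `seed_v // slot`.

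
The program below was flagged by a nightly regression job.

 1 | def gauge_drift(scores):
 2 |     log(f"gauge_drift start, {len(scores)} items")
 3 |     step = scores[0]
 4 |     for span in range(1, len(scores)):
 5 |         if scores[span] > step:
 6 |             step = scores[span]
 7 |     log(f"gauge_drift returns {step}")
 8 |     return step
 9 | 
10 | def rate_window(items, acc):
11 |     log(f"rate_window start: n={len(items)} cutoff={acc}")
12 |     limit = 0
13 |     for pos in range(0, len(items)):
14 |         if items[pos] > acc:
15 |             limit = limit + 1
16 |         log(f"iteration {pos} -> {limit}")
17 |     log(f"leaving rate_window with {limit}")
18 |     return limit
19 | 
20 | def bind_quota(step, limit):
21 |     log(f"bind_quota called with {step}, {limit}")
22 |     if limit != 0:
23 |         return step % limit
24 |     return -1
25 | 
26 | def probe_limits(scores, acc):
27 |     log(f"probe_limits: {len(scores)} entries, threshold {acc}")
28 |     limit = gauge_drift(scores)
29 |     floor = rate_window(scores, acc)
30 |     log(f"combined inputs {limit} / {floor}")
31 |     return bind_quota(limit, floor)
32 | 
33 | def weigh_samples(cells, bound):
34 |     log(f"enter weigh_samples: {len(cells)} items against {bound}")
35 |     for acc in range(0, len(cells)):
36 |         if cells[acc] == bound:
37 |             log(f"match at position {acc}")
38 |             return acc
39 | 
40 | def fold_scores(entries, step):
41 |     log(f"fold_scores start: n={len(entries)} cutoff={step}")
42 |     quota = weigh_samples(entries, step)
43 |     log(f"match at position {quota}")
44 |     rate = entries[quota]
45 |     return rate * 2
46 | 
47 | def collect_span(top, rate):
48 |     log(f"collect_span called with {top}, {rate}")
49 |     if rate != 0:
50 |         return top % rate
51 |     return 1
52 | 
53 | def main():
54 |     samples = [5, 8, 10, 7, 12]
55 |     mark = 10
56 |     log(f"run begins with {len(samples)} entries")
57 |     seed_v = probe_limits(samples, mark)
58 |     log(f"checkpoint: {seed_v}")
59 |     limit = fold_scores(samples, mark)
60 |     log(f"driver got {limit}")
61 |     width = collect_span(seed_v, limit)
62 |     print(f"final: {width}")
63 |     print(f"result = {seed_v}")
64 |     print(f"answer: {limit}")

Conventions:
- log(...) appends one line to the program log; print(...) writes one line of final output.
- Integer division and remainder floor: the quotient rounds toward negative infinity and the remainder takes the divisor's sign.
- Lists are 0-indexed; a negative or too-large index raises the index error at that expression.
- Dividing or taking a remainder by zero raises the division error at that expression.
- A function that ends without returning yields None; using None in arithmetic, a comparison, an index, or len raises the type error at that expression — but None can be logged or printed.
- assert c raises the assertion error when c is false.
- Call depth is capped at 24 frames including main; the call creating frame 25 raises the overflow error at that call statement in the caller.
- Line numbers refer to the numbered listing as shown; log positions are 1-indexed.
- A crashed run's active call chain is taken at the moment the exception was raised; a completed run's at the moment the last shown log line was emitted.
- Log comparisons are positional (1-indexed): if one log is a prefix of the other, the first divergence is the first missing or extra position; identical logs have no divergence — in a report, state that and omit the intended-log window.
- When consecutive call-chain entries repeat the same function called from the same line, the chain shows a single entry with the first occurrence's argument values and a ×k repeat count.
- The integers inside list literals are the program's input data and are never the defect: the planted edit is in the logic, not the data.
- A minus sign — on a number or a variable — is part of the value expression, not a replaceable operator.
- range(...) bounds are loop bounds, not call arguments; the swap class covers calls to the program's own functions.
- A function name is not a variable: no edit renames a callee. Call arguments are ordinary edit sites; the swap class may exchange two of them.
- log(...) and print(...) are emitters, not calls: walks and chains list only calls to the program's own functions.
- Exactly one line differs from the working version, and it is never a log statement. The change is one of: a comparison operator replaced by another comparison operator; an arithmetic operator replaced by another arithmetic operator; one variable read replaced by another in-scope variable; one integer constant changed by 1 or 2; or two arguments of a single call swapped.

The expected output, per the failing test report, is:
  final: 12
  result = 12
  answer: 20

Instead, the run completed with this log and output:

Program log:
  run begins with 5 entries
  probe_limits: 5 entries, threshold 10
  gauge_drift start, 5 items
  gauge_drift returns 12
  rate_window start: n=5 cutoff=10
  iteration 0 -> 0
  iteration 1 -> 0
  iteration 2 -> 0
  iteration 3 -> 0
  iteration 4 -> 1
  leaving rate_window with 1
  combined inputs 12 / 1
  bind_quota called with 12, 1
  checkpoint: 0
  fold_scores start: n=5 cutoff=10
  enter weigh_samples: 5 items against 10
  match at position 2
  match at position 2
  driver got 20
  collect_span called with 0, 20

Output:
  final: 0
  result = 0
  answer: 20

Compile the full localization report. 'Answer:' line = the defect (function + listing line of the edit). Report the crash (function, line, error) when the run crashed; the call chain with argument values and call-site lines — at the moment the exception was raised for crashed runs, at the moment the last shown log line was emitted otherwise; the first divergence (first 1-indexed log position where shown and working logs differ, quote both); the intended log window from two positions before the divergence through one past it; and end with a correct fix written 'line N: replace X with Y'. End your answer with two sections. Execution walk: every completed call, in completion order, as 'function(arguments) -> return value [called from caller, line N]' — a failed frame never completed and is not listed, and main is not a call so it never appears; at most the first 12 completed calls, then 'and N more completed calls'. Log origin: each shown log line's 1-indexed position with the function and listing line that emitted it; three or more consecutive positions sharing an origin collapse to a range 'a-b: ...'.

Answer: the defect is in bind_quota at line 23.
Core observation: Everything matches until log position 14, which reads 'checkpoint: 0' in place of 'checkpoint: 12'.
Call chain: main -> collect_span(0, 20) (called at line 61).
First divergence: position 14 — the shown line 'checkpoint: 0' should read 'checkpoint: 12'.
Intended log window:
  12: combined inputs 12 / 1
  13: bind_quota called with 12, 1
  14: checkpoint: 12
  15: fold_scores start: n=5 cutoff=10
Execution walk:
  gauge_drift([5, 8, 10, 7, 12]) -> 12  [called from probe_limits, line 28]
  rate_window([5, 8, 10, 7, 12], 10) -> 1  [called from probe_limits, line 29]
  bind_quota(12, 1) -> 0  [called from probe_limits, line 31]
  probe_limits([5, 8, 10, 7, 12], 10) -> 0  [called from main, line 57]
  weigh_samples([5, 8, 10, 7, 12], 10) -> 2  [called from fold_scores, line 42]
  fold_scores([5, 8, 10, 7, 12], 10) -> 20  [called from main, line 59]
  collect_span(0, 20) -> 0  [called from main, line 61]
Origin of each log line:
  1 — main, line 56
  2 — probe_limits, line 27
  3 — gauge_drift, line 2
  4 — gauge_drift, line 7
  5 — rate_window, line 11
  6-10 — rate_window, line 16
  11 — rate_window, line 17
  12 — probe_limits, line 30
  13 — bind_quota, line 21
  14 — main, line 58
  15 — fold_scores, line 41
  16 — weigh_samples, line 34
  17 — weigh_samples, line 37
  18 — fold_scores, line 43
  19 — main, line 60
  20 — collect_span, line 48
A correct fix: line 23: replace `%` with `//`.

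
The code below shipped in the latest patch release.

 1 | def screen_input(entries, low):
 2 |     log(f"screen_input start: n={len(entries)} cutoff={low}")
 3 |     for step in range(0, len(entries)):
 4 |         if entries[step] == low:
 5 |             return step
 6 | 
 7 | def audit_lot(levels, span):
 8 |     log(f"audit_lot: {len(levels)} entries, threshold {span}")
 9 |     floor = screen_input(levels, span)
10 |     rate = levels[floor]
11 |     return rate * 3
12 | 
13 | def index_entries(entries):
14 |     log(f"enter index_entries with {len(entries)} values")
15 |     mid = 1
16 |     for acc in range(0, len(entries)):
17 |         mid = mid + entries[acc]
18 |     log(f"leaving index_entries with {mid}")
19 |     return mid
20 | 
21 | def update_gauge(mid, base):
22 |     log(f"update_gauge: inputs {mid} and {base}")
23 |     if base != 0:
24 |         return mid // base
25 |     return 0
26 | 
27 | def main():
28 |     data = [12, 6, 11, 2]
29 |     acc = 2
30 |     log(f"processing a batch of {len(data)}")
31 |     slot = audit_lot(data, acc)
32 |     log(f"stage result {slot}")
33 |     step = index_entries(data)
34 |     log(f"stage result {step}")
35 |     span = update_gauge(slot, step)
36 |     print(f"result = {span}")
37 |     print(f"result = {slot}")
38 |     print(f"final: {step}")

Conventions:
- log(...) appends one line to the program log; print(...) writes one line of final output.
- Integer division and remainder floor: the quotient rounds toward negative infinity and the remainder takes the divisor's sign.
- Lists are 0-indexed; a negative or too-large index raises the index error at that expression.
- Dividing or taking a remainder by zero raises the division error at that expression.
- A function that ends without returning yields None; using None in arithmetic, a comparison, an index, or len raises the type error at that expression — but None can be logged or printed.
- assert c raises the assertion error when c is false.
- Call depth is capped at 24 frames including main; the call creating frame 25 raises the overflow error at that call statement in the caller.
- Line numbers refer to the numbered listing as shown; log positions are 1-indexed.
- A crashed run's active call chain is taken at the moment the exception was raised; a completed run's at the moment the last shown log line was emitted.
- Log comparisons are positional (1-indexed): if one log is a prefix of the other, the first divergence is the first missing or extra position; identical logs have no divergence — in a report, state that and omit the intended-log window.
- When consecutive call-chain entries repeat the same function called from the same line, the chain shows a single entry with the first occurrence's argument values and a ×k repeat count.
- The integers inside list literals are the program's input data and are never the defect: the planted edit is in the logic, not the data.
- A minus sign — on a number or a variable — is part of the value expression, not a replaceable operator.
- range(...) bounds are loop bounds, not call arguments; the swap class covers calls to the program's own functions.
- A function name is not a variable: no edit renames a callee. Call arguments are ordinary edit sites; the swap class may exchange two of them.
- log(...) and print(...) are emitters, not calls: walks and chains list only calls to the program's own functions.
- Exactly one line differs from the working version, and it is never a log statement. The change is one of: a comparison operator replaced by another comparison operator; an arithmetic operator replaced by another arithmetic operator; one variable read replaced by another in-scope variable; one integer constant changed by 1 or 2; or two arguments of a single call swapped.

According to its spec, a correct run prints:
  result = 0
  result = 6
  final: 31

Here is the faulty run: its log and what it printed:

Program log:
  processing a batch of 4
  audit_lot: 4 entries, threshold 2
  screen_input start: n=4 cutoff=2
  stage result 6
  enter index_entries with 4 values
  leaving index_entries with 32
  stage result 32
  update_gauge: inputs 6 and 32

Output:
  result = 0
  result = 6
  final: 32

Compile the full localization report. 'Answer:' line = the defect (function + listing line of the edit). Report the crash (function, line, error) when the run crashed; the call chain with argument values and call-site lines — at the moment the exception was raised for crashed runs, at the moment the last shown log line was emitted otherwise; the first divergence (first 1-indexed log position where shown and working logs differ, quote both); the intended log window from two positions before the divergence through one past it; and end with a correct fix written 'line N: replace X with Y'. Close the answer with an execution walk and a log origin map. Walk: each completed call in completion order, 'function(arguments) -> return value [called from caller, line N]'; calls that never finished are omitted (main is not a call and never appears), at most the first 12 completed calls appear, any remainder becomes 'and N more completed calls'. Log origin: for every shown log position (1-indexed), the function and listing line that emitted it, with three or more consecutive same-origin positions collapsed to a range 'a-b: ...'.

Answer: the defect is in index_entries at line 15.
The tell: Everything matches until log position 6, which reads 'leaving index_entries with 32' in place of 'leaving index_entries with 31'.
Call chain: main -> update_gauge(6, 32) (called at line 35).
First divergence: at position 6 the run shows 'leaving index_entries with 32' where the working version logs 'leaving index_entries with 31'.
Intended log window:
  4: stage result 6
  5: enter index_entries with 4 values
  6: leaving index_entries with 31
  7: stage result 31
Execution walk:
  screen_input([12, 6, 11, 2], 2) -> 3  [called from audit_lot, line 9]
  audit_lot([12, 6, 11, 2], 2) -> 6  [called from main, line 31]
  index_entries([12, 6, 11, 2]) -> 32  [called from main, line 33]
  update_gauge(6, 32) -> 0  [called from main, line 35]
Log origins:
  1 — main, line 30
  2 — audit_lot, line 8
  3 — screen_input, line 2
  4 — main, line 32
  5 — index_entries, line 14
  6 — index_entries, line 18
  7 — main, line 34
  8 — update_gauge, line 22
A correct fix: line 15: replace `1` with `0`.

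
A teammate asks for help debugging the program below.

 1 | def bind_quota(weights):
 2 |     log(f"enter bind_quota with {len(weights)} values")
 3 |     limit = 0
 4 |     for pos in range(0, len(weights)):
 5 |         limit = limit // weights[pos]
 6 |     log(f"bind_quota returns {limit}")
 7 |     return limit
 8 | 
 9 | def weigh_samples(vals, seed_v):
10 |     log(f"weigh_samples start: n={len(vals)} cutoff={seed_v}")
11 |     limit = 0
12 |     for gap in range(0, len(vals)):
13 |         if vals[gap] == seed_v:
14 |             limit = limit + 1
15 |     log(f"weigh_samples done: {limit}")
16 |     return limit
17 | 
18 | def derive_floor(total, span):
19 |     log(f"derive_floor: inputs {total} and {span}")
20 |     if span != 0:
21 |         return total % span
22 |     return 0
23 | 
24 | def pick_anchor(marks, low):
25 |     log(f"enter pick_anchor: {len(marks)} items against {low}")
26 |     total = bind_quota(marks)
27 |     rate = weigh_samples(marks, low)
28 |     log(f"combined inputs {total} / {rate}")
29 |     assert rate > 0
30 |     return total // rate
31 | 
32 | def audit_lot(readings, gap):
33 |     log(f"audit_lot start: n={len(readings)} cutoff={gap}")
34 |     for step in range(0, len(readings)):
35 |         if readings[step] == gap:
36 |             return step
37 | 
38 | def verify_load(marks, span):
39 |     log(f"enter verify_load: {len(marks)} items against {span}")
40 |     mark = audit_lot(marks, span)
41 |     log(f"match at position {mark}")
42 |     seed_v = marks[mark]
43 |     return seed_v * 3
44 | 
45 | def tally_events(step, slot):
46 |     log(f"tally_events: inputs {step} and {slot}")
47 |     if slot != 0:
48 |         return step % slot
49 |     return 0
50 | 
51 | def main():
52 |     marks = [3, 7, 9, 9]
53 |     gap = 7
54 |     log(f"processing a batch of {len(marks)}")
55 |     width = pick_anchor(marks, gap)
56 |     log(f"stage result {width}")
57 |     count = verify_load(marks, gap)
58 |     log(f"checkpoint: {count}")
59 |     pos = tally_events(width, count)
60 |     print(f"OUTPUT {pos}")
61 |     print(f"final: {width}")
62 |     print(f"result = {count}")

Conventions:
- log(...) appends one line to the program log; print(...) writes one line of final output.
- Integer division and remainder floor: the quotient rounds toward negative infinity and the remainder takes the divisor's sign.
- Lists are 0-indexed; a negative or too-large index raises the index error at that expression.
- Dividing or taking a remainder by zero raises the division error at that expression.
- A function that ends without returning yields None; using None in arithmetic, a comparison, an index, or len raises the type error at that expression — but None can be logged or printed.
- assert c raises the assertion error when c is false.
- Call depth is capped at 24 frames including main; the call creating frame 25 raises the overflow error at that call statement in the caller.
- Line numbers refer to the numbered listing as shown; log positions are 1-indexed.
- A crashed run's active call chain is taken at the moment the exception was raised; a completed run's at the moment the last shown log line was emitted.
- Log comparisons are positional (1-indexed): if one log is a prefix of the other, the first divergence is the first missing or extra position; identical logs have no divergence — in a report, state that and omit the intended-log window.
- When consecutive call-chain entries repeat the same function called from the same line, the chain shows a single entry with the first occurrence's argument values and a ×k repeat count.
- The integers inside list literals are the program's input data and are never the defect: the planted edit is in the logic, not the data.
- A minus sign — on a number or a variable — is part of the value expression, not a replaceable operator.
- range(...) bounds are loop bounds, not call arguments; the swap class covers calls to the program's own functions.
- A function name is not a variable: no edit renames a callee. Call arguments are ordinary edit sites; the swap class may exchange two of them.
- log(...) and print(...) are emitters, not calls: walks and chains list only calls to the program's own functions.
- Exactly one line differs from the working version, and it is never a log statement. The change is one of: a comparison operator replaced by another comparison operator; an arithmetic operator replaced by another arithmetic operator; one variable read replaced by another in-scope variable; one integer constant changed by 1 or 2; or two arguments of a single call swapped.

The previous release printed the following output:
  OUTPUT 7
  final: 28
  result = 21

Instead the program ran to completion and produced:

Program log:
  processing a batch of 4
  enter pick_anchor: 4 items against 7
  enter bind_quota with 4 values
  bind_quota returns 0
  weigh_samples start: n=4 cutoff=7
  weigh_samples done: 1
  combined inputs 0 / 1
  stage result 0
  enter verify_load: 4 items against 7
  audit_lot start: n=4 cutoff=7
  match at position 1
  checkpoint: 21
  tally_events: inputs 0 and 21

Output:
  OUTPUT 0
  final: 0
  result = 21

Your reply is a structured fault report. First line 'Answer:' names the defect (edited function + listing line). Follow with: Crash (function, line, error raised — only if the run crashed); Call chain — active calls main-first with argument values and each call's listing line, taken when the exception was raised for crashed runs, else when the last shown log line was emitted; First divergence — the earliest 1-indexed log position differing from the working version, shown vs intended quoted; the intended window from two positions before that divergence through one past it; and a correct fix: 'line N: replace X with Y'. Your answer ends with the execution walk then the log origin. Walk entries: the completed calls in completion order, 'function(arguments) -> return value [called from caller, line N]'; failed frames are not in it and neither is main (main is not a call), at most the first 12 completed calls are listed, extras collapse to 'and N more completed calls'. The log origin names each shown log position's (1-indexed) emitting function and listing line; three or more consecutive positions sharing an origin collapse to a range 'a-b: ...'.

Answer: the defect is in bind_quota at line 5.
Key observation: Log line 4 is where behavior first shows: 'bind_quota returns 0' appears instead of 'bind_quota returns 28'.
Call chain: main -> tally_events(0, 21) (called at line 59).
First divergence: position 4 — shown 'bind_quota returns 0', intended 'bind_quota returns 28'.
Intended log window:
  2: enter pick_anchor: 4 items against 7
  3: enter bind_quota with 4 values
  4: bind_quota returns 28
  5: weigh_samples start: n=4 cutoff=7
Execution walk:
  bind_quota([3, 7, 9, 9]) -> 0  [called from pick_anchor, line 26]
  weigh_samples([3, 7, 9, 9], 7) -> 1  [called from pick_anchor, line 27]
  pick_anchor([3, 7, 9, 9], 7) -> 0  [called from main, line 55]
  audit_lot([3, 7, 9, 9], 7) -> 1  [called from verify_load, line 40]
  verify_load([3, 7, 9, 9], 7) -> 21  [called from main, line 57]
  tally_events(0, 21) -> 0  [called from main, line 59]
Log line origins:
  1: from main, line 54
  2: from pick_anchor, line 25
  3: from bind_quota, line 2
  4: from bind_quota, line 6
  5: from weigh_samples, line 10
  6: from weigh_samples, line 15
  7: from pick_anchor, line 28
  8: from main, line 56
  9: from verify_load, line 39
  10: from audit_lot, line 33
  11: from verify_load, line 41
  12: from main, line 58
  13: from tally_events, line 46
A correct fix: line 5: replace `//` with `+`.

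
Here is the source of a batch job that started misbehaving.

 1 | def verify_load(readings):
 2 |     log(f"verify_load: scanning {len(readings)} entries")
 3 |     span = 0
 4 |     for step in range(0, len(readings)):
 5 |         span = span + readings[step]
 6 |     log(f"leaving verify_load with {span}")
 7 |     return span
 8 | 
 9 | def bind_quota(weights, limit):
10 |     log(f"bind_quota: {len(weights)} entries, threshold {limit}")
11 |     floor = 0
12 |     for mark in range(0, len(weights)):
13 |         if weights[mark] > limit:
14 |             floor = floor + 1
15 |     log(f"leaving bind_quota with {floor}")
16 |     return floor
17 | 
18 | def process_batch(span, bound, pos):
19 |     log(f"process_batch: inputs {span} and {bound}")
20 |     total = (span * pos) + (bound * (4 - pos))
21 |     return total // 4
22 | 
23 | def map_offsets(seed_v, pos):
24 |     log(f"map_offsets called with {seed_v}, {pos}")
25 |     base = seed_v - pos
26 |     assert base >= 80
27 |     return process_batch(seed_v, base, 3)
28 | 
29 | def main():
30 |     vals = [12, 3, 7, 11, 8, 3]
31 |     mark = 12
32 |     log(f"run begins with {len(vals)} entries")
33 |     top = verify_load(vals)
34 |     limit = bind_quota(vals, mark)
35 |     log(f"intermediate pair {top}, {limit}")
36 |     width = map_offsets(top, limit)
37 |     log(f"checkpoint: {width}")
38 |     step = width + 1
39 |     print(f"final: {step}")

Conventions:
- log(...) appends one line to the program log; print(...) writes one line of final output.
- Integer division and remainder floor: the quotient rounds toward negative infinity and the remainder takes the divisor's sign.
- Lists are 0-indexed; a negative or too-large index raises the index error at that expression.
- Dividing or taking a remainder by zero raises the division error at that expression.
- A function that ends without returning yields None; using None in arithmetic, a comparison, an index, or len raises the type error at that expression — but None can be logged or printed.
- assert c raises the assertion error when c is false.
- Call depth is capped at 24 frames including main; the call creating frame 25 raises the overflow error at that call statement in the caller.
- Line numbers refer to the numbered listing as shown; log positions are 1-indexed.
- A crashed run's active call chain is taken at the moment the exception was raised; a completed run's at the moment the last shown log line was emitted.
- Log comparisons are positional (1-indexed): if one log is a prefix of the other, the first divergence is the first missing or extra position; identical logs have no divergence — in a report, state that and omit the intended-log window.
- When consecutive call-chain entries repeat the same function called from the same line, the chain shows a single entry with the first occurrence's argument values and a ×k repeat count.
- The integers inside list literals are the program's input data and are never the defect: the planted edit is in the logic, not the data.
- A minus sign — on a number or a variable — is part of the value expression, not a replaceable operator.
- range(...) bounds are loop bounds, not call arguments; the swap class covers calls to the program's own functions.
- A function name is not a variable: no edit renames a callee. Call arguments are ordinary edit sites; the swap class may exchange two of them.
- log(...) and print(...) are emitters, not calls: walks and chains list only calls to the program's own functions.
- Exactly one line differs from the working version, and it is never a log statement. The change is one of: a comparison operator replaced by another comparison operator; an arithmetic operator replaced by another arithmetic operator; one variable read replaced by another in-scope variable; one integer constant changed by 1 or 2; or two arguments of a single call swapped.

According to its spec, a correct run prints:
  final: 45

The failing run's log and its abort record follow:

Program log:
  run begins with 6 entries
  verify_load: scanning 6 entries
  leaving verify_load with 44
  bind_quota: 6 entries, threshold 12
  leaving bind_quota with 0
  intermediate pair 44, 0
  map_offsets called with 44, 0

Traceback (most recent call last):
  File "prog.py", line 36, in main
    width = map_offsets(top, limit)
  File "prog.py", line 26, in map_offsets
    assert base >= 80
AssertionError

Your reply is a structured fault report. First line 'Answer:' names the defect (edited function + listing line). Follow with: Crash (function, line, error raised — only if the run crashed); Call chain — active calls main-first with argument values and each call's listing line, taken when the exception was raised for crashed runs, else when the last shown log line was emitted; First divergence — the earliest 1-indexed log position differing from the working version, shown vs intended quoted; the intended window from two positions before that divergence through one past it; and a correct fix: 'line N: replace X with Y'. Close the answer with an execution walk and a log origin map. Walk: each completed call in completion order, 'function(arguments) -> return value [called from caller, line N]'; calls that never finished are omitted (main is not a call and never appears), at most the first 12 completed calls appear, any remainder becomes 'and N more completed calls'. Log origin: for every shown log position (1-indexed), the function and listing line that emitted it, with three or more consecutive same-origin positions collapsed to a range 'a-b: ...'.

Answer: the defect is in map_offsets at line 26.
Core observation: The faulty run's log stops after 7 lines; the working version's next line would be 'process_batch: inputs 44 and 44'.
Crash: map_offsets, line 26, AssertionError.
Call chain: main -> map_offsets(44, 0) (called at line 36).
First divergence: position 8 — the faulty run's log ends after 7 lines; the working version continues with 'process_batch: inputs 44 and 44'.
Intended log window:
  6: intermediate pair 44, 0
  7: map_offsets called with 44, 0
  8: process_batch: inputs 44 and 44
  9: checkpoint: 44
Execution walk:
  verify_load([12, 3, 7, 11, 8, 3]) -> 44  [called from main, line 33]
  bind_quota([12, 3, 7, 11, 8, 3], 12) -> 0  [called from main, line 34]
Log origin:
  1: emitted by main (line 32)
  2: emitted by verify_load (line 2)
  3: emitted by verify_load (line 6)
  4: emitted by bind_quota (line 10)
  5: emitted by bind_quota (line 15)
  6: emitted by main (line 35)
  7: emitted by map_offsets (line 24)
A correct fix: line 26: replace `>=` with `<=`.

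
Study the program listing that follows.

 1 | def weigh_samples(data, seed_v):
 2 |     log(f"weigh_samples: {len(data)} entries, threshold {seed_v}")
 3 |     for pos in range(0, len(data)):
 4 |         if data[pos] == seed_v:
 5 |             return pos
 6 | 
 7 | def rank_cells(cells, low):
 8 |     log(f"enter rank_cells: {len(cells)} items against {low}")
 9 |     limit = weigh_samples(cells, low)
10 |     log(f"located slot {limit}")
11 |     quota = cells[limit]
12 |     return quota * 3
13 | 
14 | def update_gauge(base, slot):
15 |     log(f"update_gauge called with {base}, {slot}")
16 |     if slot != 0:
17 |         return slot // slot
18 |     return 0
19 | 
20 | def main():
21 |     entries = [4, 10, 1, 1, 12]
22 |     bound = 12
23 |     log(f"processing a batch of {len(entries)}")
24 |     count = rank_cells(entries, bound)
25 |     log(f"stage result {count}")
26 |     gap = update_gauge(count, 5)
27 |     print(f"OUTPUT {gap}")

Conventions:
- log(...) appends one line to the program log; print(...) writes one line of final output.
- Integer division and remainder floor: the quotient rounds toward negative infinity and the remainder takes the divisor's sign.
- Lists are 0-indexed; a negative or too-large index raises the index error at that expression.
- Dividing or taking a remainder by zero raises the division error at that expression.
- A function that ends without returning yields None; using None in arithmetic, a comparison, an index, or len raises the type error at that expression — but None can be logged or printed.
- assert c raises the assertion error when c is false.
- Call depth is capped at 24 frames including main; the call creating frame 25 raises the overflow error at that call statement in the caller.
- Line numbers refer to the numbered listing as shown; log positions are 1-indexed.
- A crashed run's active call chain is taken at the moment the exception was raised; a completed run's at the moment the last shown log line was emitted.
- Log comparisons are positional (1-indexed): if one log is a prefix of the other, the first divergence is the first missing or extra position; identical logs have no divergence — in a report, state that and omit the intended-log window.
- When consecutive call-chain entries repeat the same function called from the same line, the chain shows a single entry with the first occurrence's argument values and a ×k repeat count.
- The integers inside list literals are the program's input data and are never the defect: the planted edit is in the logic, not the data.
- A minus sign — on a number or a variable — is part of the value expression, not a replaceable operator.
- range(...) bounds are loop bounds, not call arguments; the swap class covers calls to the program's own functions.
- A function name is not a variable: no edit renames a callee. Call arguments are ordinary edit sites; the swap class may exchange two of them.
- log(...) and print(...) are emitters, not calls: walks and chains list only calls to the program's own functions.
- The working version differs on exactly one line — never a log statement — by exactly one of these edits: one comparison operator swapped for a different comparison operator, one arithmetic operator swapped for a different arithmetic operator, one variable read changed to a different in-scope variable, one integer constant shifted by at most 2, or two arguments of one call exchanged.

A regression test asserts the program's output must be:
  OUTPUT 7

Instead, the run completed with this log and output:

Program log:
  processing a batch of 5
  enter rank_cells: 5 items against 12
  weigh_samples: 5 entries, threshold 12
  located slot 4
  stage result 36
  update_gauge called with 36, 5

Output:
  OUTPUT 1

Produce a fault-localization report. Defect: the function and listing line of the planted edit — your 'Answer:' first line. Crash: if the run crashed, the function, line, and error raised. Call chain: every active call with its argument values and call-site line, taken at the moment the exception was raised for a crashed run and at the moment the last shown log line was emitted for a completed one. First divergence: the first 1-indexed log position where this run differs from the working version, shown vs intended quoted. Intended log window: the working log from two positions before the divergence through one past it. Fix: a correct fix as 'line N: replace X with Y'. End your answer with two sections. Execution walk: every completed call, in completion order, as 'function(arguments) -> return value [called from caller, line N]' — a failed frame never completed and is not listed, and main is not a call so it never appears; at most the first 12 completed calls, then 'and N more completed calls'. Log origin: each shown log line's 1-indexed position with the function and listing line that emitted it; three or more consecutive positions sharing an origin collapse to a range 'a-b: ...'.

Answer: the defect is in update_gauge at line 17.
Key fact: No log line changed; the fault shows up purely in the output.
Call chain: main -> update_gauge(36, 5) (called at line 26).
First divergence: none; the two logs match at every position.
Execution walk:
  weigh_samples([4, 10, 1, 1, 12], 12) -> 4  [called from rank_cells, line 9]
  rank_cells([4, 10, 1, 1, 12], 12) -> 36  [called from main, line 24]
  update_gauge(36, 5) -> 1  [called from main, line 26]
Log origins:
  1: emitted by main (line 23)
  2: emitted by rank_cells (line 8)
  3: emitted by weigh_samples (line 2)
  4: emitted by rank_cells (line 10)
  5: emitted by main (line 25)
  6: emitted by update_gauge (line 15)
A correct fix: line 17: replace `slot // slot` with `base // slot`.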